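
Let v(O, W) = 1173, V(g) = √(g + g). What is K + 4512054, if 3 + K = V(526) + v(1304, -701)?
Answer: 4513224 + 2*√263 ≈ 4.5133e+6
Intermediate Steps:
V(g) = √2*√g (V(g) = √(2*g) = √2*√g)
K = 1170 + 2*√263 (K = -3 + (√2*√526 + 1173) = -3 + (2*√263 + 1173) = -3 + (1173 + 2*√263) = 1170 + 2*√263 ≈ 1202.4)
K + 4512054 = (1170 + 2*√263) + 4512054 = 4513224 + 2*√263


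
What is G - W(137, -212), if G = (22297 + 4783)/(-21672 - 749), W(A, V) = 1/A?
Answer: -3732381/3071677 ≈ -1.2151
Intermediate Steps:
G = -27080/22421 (G = 27080/(-22421) = 27080*(-1/22421) = -27080/22421 ≈ -1.2078)
G - W(137, -212) = -27080/22421 - 1/137 = -3732381/3071677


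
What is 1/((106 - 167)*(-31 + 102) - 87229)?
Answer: -1/91560 ≈ -1.0922e-5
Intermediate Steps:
1/((106 - 167)*(-31 + 102) - 87229) = 1/(-61*71 - 87229) = 1/(-4331 - 87229) = 1/(-91560) = -1/91560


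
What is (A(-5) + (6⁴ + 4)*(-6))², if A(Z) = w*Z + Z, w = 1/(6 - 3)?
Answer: 548496400/9 ≈ 6.0944e+7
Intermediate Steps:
w = ⅓ (w = 1/3 = ⅓ ≈ 0.33333)
A(Z) = 4*Z/3 (A(Z) = Z/3 + Z = 4*Z/3)
(A(-5) + (6⁴ + 4)*(-6))² = ((4/3)*(-5) + (6⁴ + 4)*(-6))² = (-20/3 + (1296 + 4)*(-6))² = (-20/3 + 1300*(-6))² = (-20/3 - 7800)² = (-23420/3)² = 548496400/9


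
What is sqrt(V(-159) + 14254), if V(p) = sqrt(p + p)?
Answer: sqrt(14254 + I*sqrt(318)) ≈ 119.39 + 0.0747*I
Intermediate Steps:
V(p) = sqrt(2)*sqrt(p) (V(p) = sqrt(2*p) = sqrt(2)*sqrt(p))
sqrt(V(-159) + 14254) = sqrt(sqrt(2)*sqrt(-159) + 14254) = sqrt(sqrt(2)*(I*sqrt(159)) + 14254) = sqrt(I*sqrt(318) + 14254) = sqrt(14254 + I*sqrt(318))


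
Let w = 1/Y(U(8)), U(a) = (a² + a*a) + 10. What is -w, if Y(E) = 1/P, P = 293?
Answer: -293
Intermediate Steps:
U(a) = 10 + 2*a² (U(a) = (a² + a²) + 10 = 2*a² + 10 = 10 + 2*a²)
Y(E) = 1/293
w = 293 (w = 1/(1/293) = 293)
-w = -1*293 = -293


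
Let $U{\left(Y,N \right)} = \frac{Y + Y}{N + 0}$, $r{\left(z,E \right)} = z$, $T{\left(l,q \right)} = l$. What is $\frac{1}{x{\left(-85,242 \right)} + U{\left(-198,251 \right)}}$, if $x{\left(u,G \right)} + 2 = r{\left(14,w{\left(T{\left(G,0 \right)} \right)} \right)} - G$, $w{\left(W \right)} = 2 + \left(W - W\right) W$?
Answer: $- \frac{251}{58126} \approx -0.0043182$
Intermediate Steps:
$w{\left(W \right)} = 2$ ($w{\left(W \right)} = 2 + 0 W = 2 + 0 = 2$)
$U{\left(Y,N \right)} = \frac{2 Y}{N}$
$x{\left(u,G \right)} = 12 - G$ ($x{\left(u,G \right)} = -2 - \left(-14 + G\right) = 12 - G$)
$\frac{1}{x{\left(-85,242 \right)} + U{\left(-198,251 \right)}} = \frac{1}{\left(12 - 242\right) + 2 \left(-198\right) \frac{1}{251}} = \frac{1}{-230 - \frac{396}{251}} = \frac{1}{- \frac{58126}{251}} = - \frac{251}{58126}$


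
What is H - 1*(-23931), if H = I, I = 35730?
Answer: 59661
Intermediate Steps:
H = 35730
H - 1*(-23931) = 35730 - 1*(-23931) = 35730 + 23931 = 59661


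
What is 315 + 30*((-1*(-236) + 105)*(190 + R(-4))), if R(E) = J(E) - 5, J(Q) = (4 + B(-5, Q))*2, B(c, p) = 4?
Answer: 2056545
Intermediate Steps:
J(Q) = 16 (J(Q) = (4 + 4)*2 = 8*2 = 16)
R(E) = 11 (R(E) = 16 - 5 = 11)
315 + 30*((-1*(-236) + 105)*(190 + R(-4))) = 315 + 30*((-1*(-236) + 105)*(190 + 11)) = 315 + 30*((236 + 105)*201) = 315 + 30*(341*201) = 315 + 30*68541 = 315 + 2056230 = 2056545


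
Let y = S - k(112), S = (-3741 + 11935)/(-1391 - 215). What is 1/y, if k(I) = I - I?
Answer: -803/4097 ≈ -0.19600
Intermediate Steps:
k(I) = 0
S = -4097/803 (S = 8194/(-1606) = 8194*(-1/1606) = -4097/803 ≈ -5.1021)
y = -4097/803 (y = -4097/803 - 1*0 = -4097/803 + 0 = -4097/803 ≈ -5.1021)
1/y = 1/(-4097/803) = -803/4097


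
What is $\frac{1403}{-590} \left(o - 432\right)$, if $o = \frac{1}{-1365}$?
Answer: $\frac{827322443}{805350} \approx 1027.3$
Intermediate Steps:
$o = - \frac{1}{1365} \approx -0.0007326$
$\frac{1403}{-590} \left(o - 432\right) = \frac{1403}{-590} \left(- \frac{1}{1365} - 432\right) = 1403 \left(- \frac{1}{590}\right) \left(- \frac{589681}{1365}\right) = \left(- \frac{1403}{590}\right) \left(- \frac{589681}{1365}\right) = \frac{827322443}{805350}$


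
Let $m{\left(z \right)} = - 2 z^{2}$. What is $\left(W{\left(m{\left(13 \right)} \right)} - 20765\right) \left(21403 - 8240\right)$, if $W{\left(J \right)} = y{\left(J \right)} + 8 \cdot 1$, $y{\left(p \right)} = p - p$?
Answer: $-273224391$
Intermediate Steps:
$y{\left(p \right)} = 0$
$W{\left(J \right)} = 8$ ($W{\left(J \right)} = 0 + 8 \cdot 1 = 0 + 8 = 8$)
$\left(W{\left(m{\left(13 \right)} \right)} - 20765\right) \left(21403 - 8240\right) = \left(8 - 20765\right) \left(21403 - 8240\right) = \left(-20757\right) 13163 = -273224391$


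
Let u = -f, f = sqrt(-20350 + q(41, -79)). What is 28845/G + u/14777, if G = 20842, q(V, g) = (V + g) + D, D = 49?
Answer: 28845/20842 - 43*I*sqrt(11)/14777 ≈ 1.384 - 0.0096511*I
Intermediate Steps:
q(V, g) = 49 + V + g (q(V, g) = (V + g) + 49 = 49 + V + g)
f = 43*I*sqrt(11) (f = sqrt(-20350 + (49 + 41 - 79)) = sqrt(-20350 + 11) = sqrt(-20339) = 43*I*sqrt(11) ≈ 142.61*I)
u = -43*I*sqrt(11) ≈ -142.61*I
28845/G + u/14777 = 28845/20842 - 43*I*sqrt(11)/14777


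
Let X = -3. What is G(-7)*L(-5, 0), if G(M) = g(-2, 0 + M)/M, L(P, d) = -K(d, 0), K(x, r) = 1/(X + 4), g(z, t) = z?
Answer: -2/7 ≈ -0.28571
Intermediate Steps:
K(x, r) = 1 (K(x, r) = 1/(-3 + 4) = 1/1 = 1)
L(P, d) = -1 (L(P, d) = -1*1 = -1)
G(M) = -2/M
G(-7)*L(-5, 0) = -2/(-7)*(-1) = -2*(-⅐)*(-1) = (2/7)*(-1) = -2/7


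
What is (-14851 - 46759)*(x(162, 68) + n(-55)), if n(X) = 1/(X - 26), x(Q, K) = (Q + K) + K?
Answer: -1487080570/81 ≈ -1.8359e+7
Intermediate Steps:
x(Q, K) = Q + 2*K (x(Q, K) = (K + Q) + K = Q + 2*K)
n(X) = 1/(-26 + X)
(-14851 - 46759)*(x(162, 68) + n(-55)) = (-14851 - 46759)*((162 + 2*68) + 1/(-26 - 55)) = -61610*((162 + 136) + 1/(-81)) = -61610*(298 - 1/81) = -61610*24137/81 = -1487080570/81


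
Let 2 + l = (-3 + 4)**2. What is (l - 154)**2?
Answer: 24025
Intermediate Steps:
l = -1 (l = -2 + (-3 + 4)**2 = -2 + 1**2 = -2 + 1 = -1)
(l - 154)**2 = (-1 - 154)**2 = (-155)**2 = 24025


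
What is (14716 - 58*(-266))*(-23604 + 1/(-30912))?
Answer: -114554555293/161 ≈ -7.1152e+8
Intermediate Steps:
(14716 - 58*(-266))*(-23604 + 1/(-30912)) = (14716 + 15428)*(-23604 - 1/30912) = 30144*(-729646849/30912) = -114554555293/161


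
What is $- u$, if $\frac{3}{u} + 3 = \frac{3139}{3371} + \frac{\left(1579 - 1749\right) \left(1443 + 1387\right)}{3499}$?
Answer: $\frac{11795129}{548730042} \approx 0.021495$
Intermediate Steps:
$u = - \frac{11795129}{548730042}$ ($u = \frac{3}{-3 + \left(\frac{3139}{3371} + \frac{\left(1579 - 1749\right) \left(1443 + 1387\right)}{3499}\right)} = \frac{3}{-3 + \left(3139 \cdot \frac{1}{3371} + \left(-170\right) 2830 \cdot \frac{1}{3499}\right)} = \frac{3}{-3 + \left(\frac{3139}{3371} - \frac{481100}{3499}\right)} = \frac{3}{-3 - \frac{1610804739}{11795129}} = \frac{3}{- \frac{1646190126}{11795129}} = 3 \left(- \frac{11795129}{1646190126}\right) = - \frac{11795129}{548730042} \approx -0.021495$)
$- u = \left(-1\right) \left(- \frac{11795129}{548730042}\right) = \frac{11795129}{548730042}$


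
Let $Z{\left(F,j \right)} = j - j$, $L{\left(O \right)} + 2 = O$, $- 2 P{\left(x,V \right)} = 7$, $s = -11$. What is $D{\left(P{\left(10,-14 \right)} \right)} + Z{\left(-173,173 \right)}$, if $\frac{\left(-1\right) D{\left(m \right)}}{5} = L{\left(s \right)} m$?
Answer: $- \frac{455}{2} \approx -227.5$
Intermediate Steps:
$P{\left(x,V \right)} = - \frac{7}{2}$ ($P{\left(x,V \right)} = \left(- \frac{1}{2}\right) 7 = - \frac{7}{2}$)
$L{\left(O \right)} = -2 + O$
$D{\left(m \right)} = 65 m$ ($D{\left(m \right)} = - 5 \left(-2 - 11\right) m = - 5 \left(- 13 m\right) = 65 m$)
$Z{\left(F,j \right)} = 0$
$D{\left(P{\left(10,-14 \right)} \right)} + Z{\left(-173,173 \right)} = 65 \left(- \frac{7}{2}\right) + 0 = - \frac{455}{2} + 0 = - \frac{455}{2}$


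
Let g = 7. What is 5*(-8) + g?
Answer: -33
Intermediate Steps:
5*(-8) + g = 5*(-8) + 7 = -40 + 7 = -33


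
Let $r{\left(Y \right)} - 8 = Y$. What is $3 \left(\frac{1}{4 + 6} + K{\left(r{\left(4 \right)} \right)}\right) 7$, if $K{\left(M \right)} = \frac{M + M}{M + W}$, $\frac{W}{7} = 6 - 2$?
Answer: $\frac{147}{10} \approx 14.7$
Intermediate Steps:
$r{\left(Y \right)} = 8 + Y$
$W = 28$ ($W = 7 \left(6 - 2\right) = 7 \cdot 4 = 28$)
$K{\left(M \right)} = \frac{2 M}{28 + M}$ ($K{\left(M \right)} = \frac{M + M}{M + 28} = \frac{2 M}{28 + M}$)
$3 \left(\frac{1}{4 + 6} + K{\left(r{\left(4 \right)} \right)}\right) 7 = 3 \left(\frac{1}{4 + 6} + \frac{2 \left(8 + 4\right)}{28 + \left(8 + 4\right)}\right) 7 = 3 \left(\frac{1}{10} + 2 \cdot 12 \frac{1}{28 + 12}\right) 7 = 3 \left(\frac{1}{10} + 2 \cdot 12 \cdot \frac{1}{40}\right) 7 = 3 \left(\frac{1}{10} + \frac{3}{5}\right) 7 = 3 \cdot \frac{7}{10} \cdot 7 = 3 \cdot \frac{49}{10} = \frac{147}{10}$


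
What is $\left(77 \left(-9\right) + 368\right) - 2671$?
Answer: $-2996$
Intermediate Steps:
$\left(77 \left(-9\right) + 368\right) - 2671 = \left(-693 + 368\right) - 2671 = -325 - 2671 = -2996$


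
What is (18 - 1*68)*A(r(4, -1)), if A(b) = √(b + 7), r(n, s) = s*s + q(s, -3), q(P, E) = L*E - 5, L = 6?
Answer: -50*I*√15 ≈ -193.65*I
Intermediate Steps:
q(P, E) = -5 + 6*E (q(P, E) = 6*E - 5 = -5 + 6*E)
r(n, s) = -23 + s² (r(n, s) = s*s + (-5 + 6*(-3)) = s² + (-5 - 18) = s² - 23 = -23 + s²)
A(b) = √(7 + b)
(18 - 1*68)*A(r(4, -1)) = (18 - 1*68)*√(7 + (-23 + (-1)²)) = (18 - 68)*√(7 + (-23 + 1)) = -50*√(7 - 22) = -50*I*√15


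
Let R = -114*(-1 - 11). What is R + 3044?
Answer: 4412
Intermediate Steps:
R = 1368 (R = -114*(-12) = 1368)
R + 3044 = 1368 + 3044 = 4412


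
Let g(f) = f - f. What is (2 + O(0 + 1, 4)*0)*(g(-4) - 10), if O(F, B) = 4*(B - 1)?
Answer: -20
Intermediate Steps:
O(F, B) = -4 + 4*B (O(F, B) = 4*(-1 + B) = -4 + 4*B)
g(f) = 0
(2 + O(0 + 1, 4)*0)*(g(-4) - 10) = (2 + (-4 + 4*4)*0)*(0 - 10) = (2 + (-4 + 16)*0)*(-10) = (2 + 12*0)*(-10) = (2 + 0)*(-10) = 2*(-10) = -20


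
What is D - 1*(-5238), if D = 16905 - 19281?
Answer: 2862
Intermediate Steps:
D = -2376
D - 1*(-5238) = -2376 - 1*(-5238) = -2376 + 5238 = 2862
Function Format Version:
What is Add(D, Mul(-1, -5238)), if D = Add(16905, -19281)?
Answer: 2862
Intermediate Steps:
D = -2376
Add(D, Mul(-1, -5238)) = Add(-2376, Mul(-1, -5238)) = Add(-2376, 5238) = 2862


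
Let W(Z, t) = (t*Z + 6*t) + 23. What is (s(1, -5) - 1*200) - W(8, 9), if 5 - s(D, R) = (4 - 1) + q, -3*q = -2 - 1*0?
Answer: -1043/3 ≈ -347.67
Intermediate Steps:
W(Z, t) = 23 + 6*t + Z*t (W(Z, t) = (Z*t + 6*t) + 23 = (6*t + Z*t) + 23 = 23 + 6*t + Z*t)
q = 2/3 (q = -(-2 - 1*0)/3 = -(-2 + 0)/3 = -1/3*(-2) = 2/3 ≈ 0.66667)
s(D, R) = 4/3 (s(D, R) = 5 - ((4 - 1) + 2/3) = 5 - (3 + 2/3) = 5 - 1*11/3 = 5 - 11/3 = 4/3)
(s(1, -5) - 1*200) - W(8, 9) = (4/3 - 1*200) - (23 + 6*9 + 8*9) = (4/3 - 200) - (23 + 54 + 72) = -596/3 - 1*149 = -596/3 - 149 = -1043/3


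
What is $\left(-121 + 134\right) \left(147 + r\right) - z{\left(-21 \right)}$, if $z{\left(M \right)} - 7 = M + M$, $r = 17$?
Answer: $2167$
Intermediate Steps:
$z{\left(M \right)} = 7 + 2 M$ ($z{\left(M \right)} = 7 + \left(M + M\right) = 7 + 2 M$)
$\left(-121 + 134\right) \left(147 + r\right) - z{\left(-21 \right)} = \left(-121 + 134\right) \left(147 + 17\right) - \left(7 + 2 \left(-21\right)\right) = 13 \cdot 164 - \left(7 - 42\right) = 2132 - -35 = 2132 + 35 = 2167$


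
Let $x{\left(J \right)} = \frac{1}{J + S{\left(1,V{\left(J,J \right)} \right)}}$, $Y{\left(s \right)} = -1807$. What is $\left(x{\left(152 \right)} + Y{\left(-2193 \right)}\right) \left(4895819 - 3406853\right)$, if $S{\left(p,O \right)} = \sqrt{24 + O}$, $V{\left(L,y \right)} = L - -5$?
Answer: $- \frac{20558505454298}{7641} - \frac{496322 \sqrt{181}}{7641} \approx -2.6906 \cdot 10^{9}$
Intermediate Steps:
$V{\left(L,y \right)} = 5 + L$ ($V{\left(L,y \right)} = L + 5 = 5 + L$)
$x{\left(J \right)} = \frac{1}{J + \sqrt{29 + J}}$ ($x{\left(J \right)} = \frac{1}{J + \sqrt{24 + \left(5 + J\right)}} = \frac{1}{J + \sqrt{29 + J}}$)
$\left(x{\left(152 \right)} + Y{\left(-2193 \right)}\right) \left(4895819 - 3406853\right) = \left(\frac{1}{152 + \sqrt{29 + 152}} - 1807\right) \left(4895819 - 3406853\right) = \left(\frac{1}{152 + \sqrt{181}} - 1807\right) 1488966 = \left(-1807 + \frac{1}{152 + \sqrt{181}}\right) 1488966 = -2690561562 + \frac{1488966}{152 + \sqrt{181}}$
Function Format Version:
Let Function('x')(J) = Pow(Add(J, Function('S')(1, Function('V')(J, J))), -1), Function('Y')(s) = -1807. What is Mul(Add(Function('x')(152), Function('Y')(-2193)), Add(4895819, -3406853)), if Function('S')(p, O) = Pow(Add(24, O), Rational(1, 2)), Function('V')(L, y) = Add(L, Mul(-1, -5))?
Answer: Add(Rational(-20558505454298, 7641), Mul(Rational(-496322, 7641), Pow(181, Rational(1, 2)))) ≈ -2.6906e+9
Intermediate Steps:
Function('V')(L, y) = Add(5, L) (Function('V')(L, y) = Add(L, 5) = Add(5, L))
Function('x')(J) = Pow(Add(J, Pow(Add(29, J), Rational(1, 2))), -1) (Function('x')(J) = Pow(Add(J, Pow(Add(24, Add(5, J)), Rational(1, 2))), -1) = Pow(Add(J, Pow(Add(29, J), Rational(1, 2))), -1))
Mul(Add(Function('x')(152), Function('Y')(-2193)), Add(4895819, -3406853)) = Mul(Add(Pow(Add(152, Pow(Add(29, 152), Rational(1, 2))), -1), -1807), Add(4895819, -3406853)) = Mul(Add(Pow(Add(152, Pow(181, Rational(1, 2))), -1), -1807), 1488966) = Mul(Add(-1807, Pow(Add(152, Pow(181, Rational(1, 2))), -1)), 1488966) = Add(-2690561562, Mul(1488966, Pow(Add(152, Pow(181, Rational(1, 2))), -1)))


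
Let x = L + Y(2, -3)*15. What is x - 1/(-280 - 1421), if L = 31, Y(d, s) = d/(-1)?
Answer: 1702/1701 ≈ 1.0006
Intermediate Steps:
Y(d, s) = -d (Y(d, s) = d*(-1) = -d)
x = 1 (x = 31 - 1*2*15 = 31 - 2*15 = 31 - 30 = 1)
x - 1/(-280 - 1421) = 1 - 1/(-280 - 1421) = 1 - 1/(-1701) = 1 - 1*(-1/1701) = 1 + 1/1701 = 1702/1701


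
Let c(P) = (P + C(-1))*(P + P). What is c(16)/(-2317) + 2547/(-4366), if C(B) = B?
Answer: -7997079/10116022 ≈ -0.79054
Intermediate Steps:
c(P) = 2*P*(-1 + P) (c(P) = (P - 1)*(P + P) = (-1 + P)*(2*P) = 2*P*(-1 + P))
c(16)/(-2317) + 2547/(-4366) = (2*16*(-1 + 16))/(-2317) + 2547/(-4366) = (2*16*15)*(-1/2317) + 2547*(-1/4366) = 480*(-1/2317) - 2547/4366 = -480/2317 - 2547/4366 = -7997079/10116022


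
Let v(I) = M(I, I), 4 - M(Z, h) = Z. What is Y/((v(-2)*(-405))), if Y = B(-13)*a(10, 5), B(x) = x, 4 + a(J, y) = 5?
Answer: 13/2430 ≈ 0.0053498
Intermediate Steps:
a(J, y) = 1 (a(J, y) = -4 + 5 = 1)
M(Z, h) = 4 - Z
v(I) = 4 - I
Y = -13 (Y = -13*1 = -13)
Y/((v(-2)*(-405))) = -13*(-1/(405*(4 - 1*(-2)))) = -13*(-1/(405*(4 + 2))) = -13/(6*(-405)) = -13/(-2430) = -13*(-1/2430) = 13/2430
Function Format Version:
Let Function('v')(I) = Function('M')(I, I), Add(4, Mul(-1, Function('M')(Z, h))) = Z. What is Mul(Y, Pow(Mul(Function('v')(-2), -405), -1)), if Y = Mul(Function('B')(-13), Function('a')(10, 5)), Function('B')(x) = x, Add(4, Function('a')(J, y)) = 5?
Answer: Rational(13, 2430) ≈ 0.0053498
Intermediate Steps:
Function('a')(J, y) = 1 (Function('a')(J, y) = Add(-4, 5) = 1)
Function('M')(Z, h) = Add(4, Mul(-1, Z))
Function('v')(I) = Add(4, Mul(-1, I))
Y = -13 (Y = Mul(-13, 1) = -13)
Mul(Y, Pow(Mul(Function('v')(-2), -405), -1)) = Mul(-13, Pow(Mul(Add(4, Mul(-1, -2)), -405), -1)) = Mul(-13, Pow(Mul(Add(4, 2), -405), -1)) = Mul(-13, Pow(Mul(6, -405), -1)) = Mul(-13, Pow(-2430, -1)) = Mul(-13, Rational(-1, 2430)) = Rational(13, 2430)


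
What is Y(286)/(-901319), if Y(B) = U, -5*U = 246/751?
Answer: 246/3384452845 ≈ 7.2685e-8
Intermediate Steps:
U = -246/3755 (U = -246/(5*751) = -⅕*246/751 = -246/3755 ≈ -0.065513)
Y(B) = -246/3755
Y(286)/(-901319) = -246/3755/(-901319) = -246/3755*(-1/901319) = 246/3384452845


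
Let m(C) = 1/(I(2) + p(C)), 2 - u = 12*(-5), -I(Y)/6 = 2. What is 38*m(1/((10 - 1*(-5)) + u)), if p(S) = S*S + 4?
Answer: -225302/47431 ≈ -4.7501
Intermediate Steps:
I(Y) = -12 (I(Y) = -6*2 = -12)
u = 62 (u = 2 - 12*(-5) = 2 - 1*(-60) = 2 + 60 = 62)
p(S) = 4 + S² (p(S) = S² + 4 = 4 + S²)
m(C) = 1/(-8 + C²) (m(C) = 1/(-12 + (4 + C²)) = 1/(-8 + C²))
38*m(1/((10 - 1*(-5)) + u)) = 38/(-8 + (1/((10 - 1*(-5)) + 62))²) = 38/(-8 + (1/((10 + 5) + 62))²) = 38/(-8 + (1/(15 + 62))²) = 38/(-8 + (1/77)²) = 38/(-8 + 1/5929) = 38/(-47431/5929) = 38*(-5929/47431) = -225302/47431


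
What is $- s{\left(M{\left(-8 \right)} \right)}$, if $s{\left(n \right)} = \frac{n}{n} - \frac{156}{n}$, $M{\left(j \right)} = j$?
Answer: $- \frac{41}{2} \approx -20.5$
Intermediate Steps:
$s{\left(n \right)} = 1 - \frac{156}{n}$
$- s{\left(M{\left(-8 \right)} \right)} = - \frac{-156 - 8}{-8} = - \frac{\left(-1\right) \left(-164\right)}{8} = \left(-1\right) \frac{41}{2} = - \frac{41}{2}$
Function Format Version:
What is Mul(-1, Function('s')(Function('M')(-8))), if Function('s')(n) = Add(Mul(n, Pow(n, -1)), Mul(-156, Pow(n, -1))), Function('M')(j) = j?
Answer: Rational(-41, 2) ≈ -20.500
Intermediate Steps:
Function('s')(n) = Add(1, Mul(-156, Pow(n, -1)))
Mul(-1, Function('s')(Function('M')(-8))) = Mul(-1, Mul(Pow(-8, -1), Add(-156, -8))) = Mul(-1, Mul(Rational(-1, 8), -164)) = Mul(-1, Rational(41, 2)) = Rational(-41, 2)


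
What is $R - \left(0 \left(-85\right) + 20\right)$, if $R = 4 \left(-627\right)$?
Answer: $-2528$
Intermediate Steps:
$R = -2508$
$R - \left(0 \left(-85\right) + 20\right) = -2508 - \left(0 \left(-85\right) + 20\right) = -2508 - \left(0 + 20\right) = -2508 - 20 = -2528$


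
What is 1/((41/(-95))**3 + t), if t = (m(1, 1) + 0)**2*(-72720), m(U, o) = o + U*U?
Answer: -857375/249393308921 ≈ -3.4378e-6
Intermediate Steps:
m(U, o) = o + U**2
t = -290880 (t = ((1 + 1**2) + 0)**2*(-72720) = ((1 + 1) + 0)**2*(-72720) = (2 + 0)**2*(-72720) = 2**2*(-72720) = 4*(-72720) = -290880)
1/((41/(-95))**3 + t) = 1/((41/(-95))**3 - 290880) = 1/((41*(-1/95))**3 - 290880) = 1/((-41/95)**3 - 290880) = 1/(-68921/857375 - 290880) = 1/(-249393308921/857375) = -857375/249393308921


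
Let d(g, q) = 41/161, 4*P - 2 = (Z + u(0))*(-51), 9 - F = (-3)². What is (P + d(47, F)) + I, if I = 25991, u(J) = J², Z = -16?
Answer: 8435033/322 ≈ 26196.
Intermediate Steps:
F = 0 (F = 9 - 1*(-3)² = 9 - 1*9 = 9 - 9 = 0)
P = 409/2 (P = ½ + ((-16 + 0²)*(-51))/4 = ½ + ((-16 + 0)*(-51))/4 = ½ + (-16*(-51))/4 = ½ + (¼)*816 = ½ + 204 = 409/2 ≈ 204.50)
d(g, q) = 41/161 (d(g, q) = 41*(1/161) = 41/161)
(P + d(47, F)) + I = (409/2 + 41/161) + 25991 = 65931/322 + 25991 = 8435033/322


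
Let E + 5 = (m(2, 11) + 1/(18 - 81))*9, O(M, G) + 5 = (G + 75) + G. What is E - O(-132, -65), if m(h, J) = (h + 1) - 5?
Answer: 258/7 ≈ 36.857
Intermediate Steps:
O(M, G) = 70 + 2*G (O(M, G) = -5 + ((G + 75) + G) = -5 + ((75 + G) + G) = -5 + (75 + 2*G) = 70 + 2*G)
m(h, J) = -4 + h (m(h, J) = (1 + h) - 5 = -4 + h)
E = -162/7 (E = -5 + ((-4 + 2) + 1/(18 - 81))*9 = -5 + (-2 + 1/(-63))*9 = -5 + (-2 - 1/63)*9 = -5 - 127/63*9 = -5 - 127/7 = -162/7 ≈ -23.143)
E - O(-132, -65) = -162/7 - (70 + 2*(-65)) = -162/7 - (70 - 130) = -162/7 - 1*(-60) = -162/7 + 60 = 258/7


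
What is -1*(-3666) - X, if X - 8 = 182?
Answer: 3476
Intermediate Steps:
X = 190 (X = 8 + 182 = 190)
-1*(-3666) - X = -1*(-3666) - 1*190 = 3666 - 190 = 3476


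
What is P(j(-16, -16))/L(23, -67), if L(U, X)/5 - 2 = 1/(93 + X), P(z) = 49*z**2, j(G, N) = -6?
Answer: 45864/265 ≈ 173.07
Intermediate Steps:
L(U, X) = 10 + 5/(93 + X)
P(j(-16, -16))/L(23, -67) = (49*(-6)**2)/((5*(187 + 2*(-67))/(93 - 67))) = (49*36)/((5*(187 - 134)/26)) = 1764/((5*(1/26)*53)) = 1764/(265/26) = 1764*(26/265) = 45864/265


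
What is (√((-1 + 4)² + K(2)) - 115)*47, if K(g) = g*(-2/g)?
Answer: -5405 + 47*√7 ≈ -5280.6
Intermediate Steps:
K(g) = -2
(√((-1 + 4)² + K(2)) - 115)*47 = (√((-1 + 4)² - 2) - 115)*47 = (√(3² - 2) - 115)*47 = (√(9 - 2) - 115)*47 = (√7 - 115)*47 = (-115 + √7)*47 = -5405 + 47*√7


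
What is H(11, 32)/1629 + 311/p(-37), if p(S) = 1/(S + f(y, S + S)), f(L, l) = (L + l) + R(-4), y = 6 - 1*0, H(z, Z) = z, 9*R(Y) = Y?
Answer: -5935572/181 ≈ -32793.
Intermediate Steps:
R(Y) = Y/9
y = 6 (y = 6 + 0 = 6)
f(L, l) = -4/9 + L + l (f(L, l) = (L + l) + (⅑)*(-4) = (L + l) - 4/9 = -4/9 + L + l)
p(S) = 1/(50/9 + 3*S) (p(S) = 1/(S + (-4/9 + 6 + (S + S))) = 1/(S + (-4/9 + 6 + 2*S)) = 1/(S + (50/9 + 2*S)) = 1/(50/9 + 3*S))
H(11, 32)/1629 + 311/p(-37) = 11/1629 + 311/((9/(50 + 27*(-37)))) = 11*(1/1629) + 311/((9/(50 - 999))) = 11/1629 + 311/((9/(-949))) = 11/1629 + 311/((9*(-1/949))) = 11/1629 + 311/(-9/949) = 11/1629 + 311*(-949/9) = 11/1629 - 295139/9 = -5935572/181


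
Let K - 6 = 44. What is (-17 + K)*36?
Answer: 1188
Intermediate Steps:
K = 50 (K = 6 + 44 = 50)
(-17 + K)*36 = (-17 + 50)*36 = 33*36 = 1188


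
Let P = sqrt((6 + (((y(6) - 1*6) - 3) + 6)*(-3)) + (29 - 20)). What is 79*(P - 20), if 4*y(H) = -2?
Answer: -1580 + 79*sqrt(102)/2 ≈ -1181.1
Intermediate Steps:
y(H) = -1/2 (y(H) = (1/4)*(-2) = -1/2)
P = sqrt(102)/2 (P = sqrt((6 + (((-1/2 - 1*6) - 3) + 6)*(-3)) + (29 - 20)) = sqrt((6 + (((-1/2 - 6) - 3) + 6)*(-3)) + 9) = sqrt((6 + ((-13/2 - 3) + 6)*(-3)) + 9) = sqrt((6 + (-19/2 + 6)*(-3)) + 9) = sqrt((6 - 7/2*(-3)) + 9) = sqrt((6 + 21/2) + 9) = sqrt(33/2 + 9) = sqrt(51/2) = sqrt(102)/2 ≈ 5.0498)
79*(P - 20) = 79*(sqrt(102)/2 - 20) = 79*(-20 + sqrt(102)/2) = -1580 + 79*sqrt(102)/2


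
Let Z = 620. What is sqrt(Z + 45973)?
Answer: 3*sqrt(5177) ≈ 215.85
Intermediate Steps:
sqrt(Z + 45973) = sqrt(620 + 45973) = sqrt(46593) = 3*sqrt(5177)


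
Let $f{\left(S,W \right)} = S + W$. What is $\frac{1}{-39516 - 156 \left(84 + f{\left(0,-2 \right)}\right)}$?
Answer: $- \frac{1}{52308} \approx -1.9118 \cdot 10^{-5}$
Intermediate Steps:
$\frac{1}{-39516 - 156 \left(84 + f{\left(0,-2 \right)}\right)} = \frac{1}{-39516 - 156 \left(84 + \left(0 - 2\right)\right)} = \frac{1}{-39516 - 156 \left(84 - 2\right)} = \frac{1}{-39516 - 12792} = \frac{1}{-52308} = - \frac{1}{52308}$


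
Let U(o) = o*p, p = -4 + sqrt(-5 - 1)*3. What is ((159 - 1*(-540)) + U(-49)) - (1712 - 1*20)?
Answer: -797 - 147*I*sqrt(6) ≈ -797.0 - 360.08*I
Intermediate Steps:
p = -4 + 3*I*sqrt(6) (p = -4 + sqrt(-6)*3 = -4 + (I*sqrt(6))*3 = -4 + 3*I*sqrt(6) ≈ -4.0 + 7.3485*I)
U(o) = o*(-4 + 3*I*sqrt(6))
((159 - 1*(-540)) + U(-49)) - (1712 - 1*20) = ((159 - 1*(-540)) - 49*(-4 + 3*I*sqrt(6))) - (1712 - 1*20) = ((159 + 540) + (196 - 147*I*sqrt(6))) - (1712 - 20) = (699 + (196 - 147*I*sqrt(6))) - 1*1692 = (895 - 147*I*sqrt(6)) - 1692 = -797 - 147*I*sqrt(6)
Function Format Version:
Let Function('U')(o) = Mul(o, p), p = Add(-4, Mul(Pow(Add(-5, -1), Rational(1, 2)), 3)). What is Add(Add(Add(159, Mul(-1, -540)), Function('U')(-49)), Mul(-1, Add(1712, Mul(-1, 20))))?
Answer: Add(-797, Mul(-147, I, Pow(6, Rational(1, 2)))) ≈ Add(-797.00, Mul(-360.08, I))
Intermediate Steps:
p = Add(-4, Mul(3, I, Pow(6, Rational(1, 2)))) (p = Add(-4, Mul(Pow(-6, Rational(1, 2)), 3)) = Add(-4, Mul(Mul(I, Pow(6, Rational(1, 2))), 3)) = Add(-4, Mul(3, I, Pow(6, Rational(1, 2)))) ≈ Add(-4.0000, Mul(7.3485, I)))
Function('U')(o) = Mul(o, Add(-4, Mul(3, I, Pow(6, Rational(1, 2)))))
Add(Add(Add(159, Mul(-1, -540)), Function('U')(-49)), Mul(-1, Add(1712, Mul(-1, 20)))) = Add(Add(Add(159, Mul(-1, -540)), Mul(-49, Add(-4, Mul(3, I, Pow(6, Rational(1, 2)))))), Mul(-1, Add(1712, Mul(-1, 20)))) = Add(Add(Add(159, 540), Add(196, Mul(-147, I, Pow(6, Rational(1, 2))))), Mul(-1, Add(1712, -20))) = Add(Add(699, Add(196, Mul(-147, I, Pow(6, Rational(1, 2))))), Mul(-1, 1692)) = Add(Add(895, Mul(-147, I, Pow(6, Rational(1, 2)))), -1692) = Add(-797, Mul(-147, I, Pow(6, Rational(1, 2))))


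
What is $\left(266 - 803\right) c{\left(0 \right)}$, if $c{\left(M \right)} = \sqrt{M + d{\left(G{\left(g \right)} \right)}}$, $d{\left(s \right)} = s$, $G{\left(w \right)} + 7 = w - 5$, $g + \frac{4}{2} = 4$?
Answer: $- 537 i \sqrt{10} \approx - 1698.1 i$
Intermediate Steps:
$g = 2$ ($g = -2 + 4 = 2$)
$G{\left(w \right)} = -12 + w$ ($G{\left(w \right)} = -7 + \left(w - 5\right) = -7 + \left(-5 + w\right) = -12 + w$)
$c{\left(M \right)} = \sqrt{-10 + M}$ ($c{\left(M \right)} = \sqrt{M + \left(-12 + 2\right)} = \sqrt{M - 10} = \sqrt{-10 + M}$)
$\left(266 - 803\right) c{\left(0 \right)} = \left(266 - 803\right) \sqrt{-10 + 0} = - 537 \sqrt{-10} = - 537 i \sqrt{10}$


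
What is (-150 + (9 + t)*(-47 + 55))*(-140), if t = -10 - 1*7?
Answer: 29960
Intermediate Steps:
t = -17 (t = -10 - 7 = -17)
(-150 + (9 + t)*(-47 + 55))*(-140) = (-150 + (9 - 17)*(-47 + 55))*(-140) = (-150 - 8*8)*(-140) = (-150 - 64)*(-140) = -214*(-140) = 29960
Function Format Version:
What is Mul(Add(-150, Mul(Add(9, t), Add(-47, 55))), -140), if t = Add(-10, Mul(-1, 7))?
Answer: 29960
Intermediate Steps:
t = -17 (t = Add(-10, -7) = -17)
Mul(Add(-150, Mul(Add(9, t), Add(-47, 55))), -140) = Mul(Add(-150, Mul(Add(9, -17), Add(-47, 55))), -140) = Mul(Add(-150, Mul(-8, 8)), -140) = Mul(Add(-150, -64), -140) = Mul(-214, -140) = 29960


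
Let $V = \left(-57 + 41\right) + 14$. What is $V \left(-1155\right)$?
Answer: $2310$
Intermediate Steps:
$V = -2$ ($V = -16 + 14 = -2$)
$V \left(-1155\right) = \left(-2\right) \left(-1155\right) = 2310$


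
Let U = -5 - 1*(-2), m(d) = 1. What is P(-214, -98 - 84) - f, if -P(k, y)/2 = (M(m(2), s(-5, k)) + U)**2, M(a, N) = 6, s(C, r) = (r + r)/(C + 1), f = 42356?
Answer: -42374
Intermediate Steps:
s(C, r) = 2*r/(1 + C) (s(C, r) = (2*r)/(1 + C) = 2*r/(1 + C))
U = -3 (U = -5 + 2 = -3)
P(k, y) = -18 (P(k, y) = -2*(6 - 3)**2 = -2*3**2 = -2*9 = -18)
P(-214, -98 - 84) - f = -18 - 1*42356 = -18 - 42356 = -42374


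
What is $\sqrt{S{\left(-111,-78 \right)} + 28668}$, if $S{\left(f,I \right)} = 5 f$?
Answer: $\sqrt{28113} \approx 167.67$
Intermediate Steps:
$\sqrt{S{\left(-111,-78 \right)} + 28668} = \sqrt{5 \left(-111\right) + 28668} = \sqrt{-555 + 28668} = \sqrt{28113}$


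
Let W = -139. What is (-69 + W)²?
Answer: 43264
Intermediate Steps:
(-69 + W)² = (-69 - 139)² = (-208)² = 43264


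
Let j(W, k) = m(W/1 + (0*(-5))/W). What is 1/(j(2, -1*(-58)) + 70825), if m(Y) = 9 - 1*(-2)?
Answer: 1/70836 ≈ 1.4117e-5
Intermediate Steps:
m(Y) = 11 (m(Y) = 9 + 2 = 11)
j(W, k) = 11
1/(j(2, -1*(-58)) + 70825) = 1/(11 + 70825) = 1/70836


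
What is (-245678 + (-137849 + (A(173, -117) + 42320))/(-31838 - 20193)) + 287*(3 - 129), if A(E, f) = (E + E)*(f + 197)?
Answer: -14664349191/52031 ≈ -2.8184e+5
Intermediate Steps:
A(E, f) = 2*E*(197 + f) (A(E, f) = (2*E)*(197 + f) = 2*E*(197 + f))
(-245678 + (-137849 + (A(173, -117) + 42320))/(-31838 - 20193)) + 287*(3 - 129) = (-245678 + (-137849 + (2*173*(197 - 117) + 42320))/(-31838 - 20193)) + 287*(3 - 129) = (-245678 + (-137849 + (2*173*80 + 42320))/(-52031)) + 287*(-126) = (-245678 + (-137849 + (27680 + 42320))*(-1/52031)) - 36162 = (-245678 + (-137849 + 70000)*(-1/52031)) - 36162 = (-245678 - 67849*(-1/52031)) - 36162 = (-245678 + 67849/52031) - 36162 = -12782804169/52031 - 36162 = -14664349191/52031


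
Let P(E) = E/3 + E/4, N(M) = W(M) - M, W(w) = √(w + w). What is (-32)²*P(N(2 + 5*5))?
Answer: -16128 + 1792*√6 ≈ -11739.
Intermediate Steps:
W(w) = √2*√w (W(w) = √(2*w) = √2*√w)
N(M) = -M + √2*√M (N(M) = √2*√M - M = -M + √2*√M)
P(E) = 7*E/12 (P(E) = E*(⅓) + E*(¼) = E/3 + E/4 = 7*E/12)
(-32)²*P(N(2 + 5*5)) = (-32)²*(7*(-(2 + 5*5) + √2*√(2 + 5*5))/12) = 1024*(7*(-(2 + 25) + √2*√(2 + 25))/12) = 1024*(7*(-1*27 + √2*√27)/12) = 1024*(7*(-27 + √2*(3*√3))/12) = 1024*(7*(-27 + 3*√6)/12) = 1024*(-63/4 + 7*√6/4) = -16128 + 1792*√6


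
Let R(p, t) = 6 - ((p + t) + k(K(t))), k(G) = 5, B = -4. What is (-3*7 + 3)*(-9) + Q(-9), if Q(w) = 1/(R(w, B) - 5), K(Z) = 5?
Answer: 1459/9 ≈ 162.11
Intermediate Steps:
R(p, t) = 1 - p - t (R(p, t) = 6 - ((p + t) + 5) = 6 - (5 + p + t) = 6 + (-5 - p - t) = 1 - p - t)
Q(w) = -1/w (Q(w) = 1/((1 - w - 1*(-4)) - 5) = 1/((1 - w + 4) - 5) = 1/((5 - w) - 5) = 1/(-w) = -1/w)
(-3*7 + 3)*(-9) + Q(-9) = (-3*7 + 3)*(-9) - 1/(-9) = (-21 + 3)*(-9) - 1*(-⅑) = -18*(-9) + ⅑ = 162 + ⅑ = 1459/9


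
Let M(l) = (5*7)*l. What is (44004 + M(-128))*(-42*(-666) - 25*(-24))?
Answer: 1129279728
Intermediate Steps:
M(l) = 35*l
(44004 + M(-128))*(-42*(-666) - 25*(-24)) = (44004 + 35*(-128))*(-42*(-666) - 25*(-24)) = (44004 - 4480)*(27972 + 600) = 39524*28572 = 1129279728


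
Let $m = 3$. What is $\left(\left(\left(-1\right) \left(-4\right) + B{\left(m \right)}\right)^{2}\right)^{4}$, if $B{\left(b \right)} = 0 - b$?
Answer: $1$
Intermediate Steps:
$B{\left(b \right)} = - b$
$\left(\left(\left(-1\right) \left(-4\right) + B{\left(m \right)}\right)^{2}\right)^{4} = \left(\left(\left(-1\right) \left(-4\right) - 3\right)^{2}\right)^{4} = \left(\left(4 - 3\right)^{2}\right)^{4} = \left(1^{2}\right)^{4} = 1^{4} = 1$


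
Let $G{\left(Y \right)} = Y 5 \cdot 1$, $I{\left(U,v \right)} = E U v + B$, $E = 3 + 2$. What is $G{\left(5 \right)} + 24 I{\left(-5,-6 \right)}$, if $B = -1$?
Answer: $3601$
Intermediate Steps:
$E = 5$
$I{\left(U,v \right)} = -1 + 5 U v$ ($I{\left(U,v \right)} = 5 U v - 1 = -1 + 5 U v$)
$G{\left(Y \right)} = 5 Y$ ($G{\left(Y \right)} = 5 Y 1 = 5 Y$)
$G{\left(5 \right)} + 24 I{\left(-5,-6 \right)} = 5 \cdot 5 + 24 \left(-1 + 5 \left(-5\right) \left(-6\right)\right) = 25 + 24 \left(-1 + 150\right) = 25 + 24 \cdot 149 = 25 + 3576 = 3601$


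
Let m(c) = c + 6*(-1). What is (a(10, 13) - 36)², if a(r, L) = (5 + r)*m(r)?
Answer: 576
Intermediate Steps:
m(c) = -6 + c (m(c) = c - 6 = -6 + c)
a(r, L) = (-6 + r)*(5 + r) (a(r, L) = (5 + r)*(-6 + r) = (-6 + r)*(5 + r))
(a(10, 13) - 36)² = ((-6 + 10)*(5 + 10) - 36)² = (4*15 - 36)² = (60 - 36)² = 24² = 576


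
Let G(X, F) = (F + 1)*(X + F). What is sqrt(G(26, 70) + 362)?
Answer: sqrt(7178) ≈ 84.723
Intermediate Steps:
G(X, F) = (1 + F)*(F + X)
sqrt(G(26, 70) + 362) = sqrt((70 + 26 + 70**2 + 70*26) + 362) = sqrt((70 + 26 + 4900 + 1820) + 362) = sqrt(6816 + 362) = sqrt(7178)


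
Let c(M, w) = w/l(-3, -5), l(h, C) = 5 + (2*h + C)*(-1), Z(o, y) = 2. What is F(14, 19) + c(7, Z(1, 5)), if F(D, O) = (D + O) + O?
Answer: 417/8 ≈ 52.125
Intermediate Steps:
l(h, C) = 5 - C - 2*h (l(h, C) = 5 + (C + 2*h)*(-1) = 5 + (-C - 2*h) = 5 - C - 2*h)
c(M, w) = w/16 (c(M, w) = w/(5 - 1*(-5) - 2*(-3)) = w/(5 + 5 + 6) = w/16)
F(D, O) = D + 2*O
F(14, 19) + c(7, Z(1, 5)) = (14 + 2*19) + (1/16)*2 = (14 + 38) + 1/8 = 52 + 1/8 = 417/8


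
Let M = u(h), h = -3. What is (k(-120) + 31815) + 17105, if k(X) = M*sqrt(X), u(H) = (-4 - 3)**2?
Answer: 48920 + 98*I*sqrt(30) ≈ 48920.0 + 536.77*I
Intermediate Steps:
u(H) = 49 (u(H) = (-7)**2 = 49)
M = 49
k(X) = 49*sqrt(X)
(k(-120) + 31815) + 17105 = (49*sqrt(-120) + 31815) + 17105 = (49*(2*I*sqrt(30)) + 31815) + 17105 = (98*I*sqrt(30) + 31815) + 17105 = (31815 + 98*I*sqrt(30)) + 17105 = 48920 + 98*I*sqrt(30)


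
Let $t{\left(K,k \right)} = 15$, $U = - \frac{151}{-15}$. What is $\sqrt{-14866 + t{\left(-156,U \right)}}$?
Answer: $i \sqrt{14851} \approx 121.86 i$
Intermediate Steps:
$U = \frac{151}{15}$ ($U = \left(-151\right) \left(- \frac{1}{15}\right) = \frac{151}{15} \approx 10.067$)
$\sqrt{-14866 + t{\left(-156,U \right)}} = \sqrt{-14866 + 15} = \sqrt{-14851} = i \sqrt{14851}$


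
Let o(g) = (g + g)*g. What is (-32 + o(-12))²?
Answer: 65536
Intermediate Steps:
o(g) = 2*g² (o(g) = (2*g)*g = 2*g²)
(-32 + o(-12))² = (-32 + 2*(-12)²)² = (-32 + 2*144)² = (-32 + 288)² = 256² = 65536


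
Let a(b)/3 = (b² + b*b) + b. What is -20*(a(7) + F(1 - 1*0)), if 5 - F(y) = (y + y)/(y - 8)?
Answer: -44840/7 ≈ -6405.7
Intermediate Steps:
a(b) = 3*b + 6*b² (a(b) = 3*((b² + b*b) + b) = 3*((b² + b²) + b) = 3*(2*b² + b) = 3*(b + 2*b²) = 3*b + 6*b²)
F(y) = 5 - 2*y/(-8 + y) (F(y) = 5 - (y + y)/(y - 8) = 5 - 2*y/(-8 + y))
-20*(a(7) + F(1 - 1*0)) = -20*(3*7*(1 + 2*7) + (-40 + 3*(1 - 1*0))/(-8 + (1 - 1*0))) = -20*(3*7*(1 + 14) + (-40 + 3*(1 + 0))/(-8 + (1 + 0))) = -20*(3*7*15 + (-40 + 3*1)/(-8 + 1)) = -20*(315 + (-40 + 3)/(-7)) = -20*(315 - ⅐*(-37)) = -20*(315 + 37/7) = -20*2242/7 = -44840/7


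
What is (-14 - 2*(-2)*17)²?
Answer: 2916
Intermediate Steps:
(-14 - 2*(-2)*17)² = (-14 + 4*17)² = (-14 + 68)² = 54² = 2916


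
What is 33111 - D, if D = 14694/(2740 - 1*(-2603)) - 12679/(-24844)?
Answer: 1464923579993/44247164 ≈ 33108.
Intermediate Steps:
D = 144267211/44247164 (D = 14694/(2740 + 2603) - 12679*(-1/24844) = 14694/5343 + 12679/24844 = 14694*(1/5343) + 12679/24844 = 4898/1781 + 12679/24844 = 144267211/44247164 ≈ 3.2605)
33111 - D = 33111 - 1*144267211/44247164 = 33111 - 144267211/44247164 = 1464923579993/44247164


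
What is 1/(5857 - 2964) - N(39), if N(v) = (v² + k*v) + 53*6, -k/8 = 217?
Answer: 190547446/2893 ≈ 65865.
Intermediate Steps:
k = -1736 (k = -8*217 = -1736)
N(v) = 318 + v² - 1736*v (N(v) = (v² - 1736*v) + 53*6 = (v² - 1736*v) + 318 = 318 + v² - 1736*v)
1/(5857 - 2964) - N(39) = 1/(5857 - 2964) - (318 + 39² - 1736*39) = 1/2893 - (318 + 1521 - 67704) = 1/2893 - 1*(-65865) = 1/2893 + 65865 = 190547446/2893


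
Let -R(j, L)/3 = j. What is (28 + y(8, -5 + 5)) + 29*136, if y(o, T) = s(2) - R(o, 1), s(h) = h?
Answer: 3998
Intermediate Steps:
R(j, L) = -3*j
y(o, T) = 2 + 3*o (y(o, T) = 2 - (-3)*o = 2 + 3*o)
(28 + y(8, -5 + 5)) + 29*136 = (28 + (2 + 3*8)) + 29*136 = (28 + (2 + 24)) + 3944 = (28 + 26) + 3944 = 54 + 3944 = 3998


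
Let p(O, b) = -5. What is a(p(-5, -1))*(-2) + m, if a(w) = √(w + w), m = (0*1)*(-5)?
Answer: -2*I*√10 ≈ -6.3246*I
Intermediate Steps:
m = 0 (m = 0*(-5) = 0)
a(w) = √2*√w (a(w) = √(2*w) = √2*√w)
a(p(-5, -1))*(-2) + m = (√2*√(-5))*(-2) + 0 = (√2*(I*√5))*(-2) + 0 = (I*√10)*(-2) + 0 = -2*I*√10 + 0 = -2*I*√10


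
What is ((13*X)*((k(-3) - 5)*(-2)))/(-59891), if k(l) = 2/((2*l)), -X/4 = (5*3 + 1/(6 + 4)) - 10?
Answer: 64/1355 ≈ 0.047232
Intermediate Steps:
X = -102/5 (X = -4*((5*3 + 1/(6 + 4)) - 10) = -4*((15 + 1/10) - 10) = -4*(151/10 - 10) = -4*51/10 = -102/5 ≈ -20.400)
k(l) = 1/l (k(l) = 2*(1/(2*l)) = 1/l)
((13*X)*((k(-3) - 5)*(-2)))/(-59891) = ((13*(-102/5))*((1/(-3) - 5)*(-2)))/(-59891) = -1326*(-1/3 - 5)*(-2)/5*(-1/59891) = -(-7072)*(-2)/5*(-1/59891) = -1326/5*32/3*(-1/59891) = -14144/5*(-1/59891) = 64/1355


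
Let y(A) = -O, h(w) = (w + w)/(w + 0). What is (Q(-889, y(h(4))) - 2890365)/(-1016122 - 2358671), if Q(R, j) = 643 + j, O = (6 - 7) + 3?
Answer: 2889724/3374793 ≈ 0.85627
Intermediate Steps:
O = 2 (O = -1 + 3 = 2)
h(w) = 2 (h(w) = (2*w)/w = 2)
y(A) = -2 (y(A) = -1*2 = -2)
(Q(-889, y(h(4))) - 2890365)/(-1016122 - 2358671) = ((643 - 2) - 2890365)/(-1016122 - 2358671) = (641 - 2890365)/(-3374793) = -2889724*(-1/3374793) = 2889724/3374793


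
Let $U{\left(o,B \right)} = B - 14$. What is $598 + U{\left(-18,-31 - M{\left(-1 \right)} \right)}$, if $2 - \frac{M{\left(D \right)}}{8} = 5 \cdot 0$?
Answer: $537$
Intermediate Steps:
$M{\left(D \right)} = 16$ ($M{\left(D \right)} = 16 - 8 \cdot 5 \cdot 0 = 16 - 0 = 16 + 0 = 16$)
$U{\left(o,B \right)} = -14 + B$
$598 + U{\left(-18,-31 - M{\left(-1 \right)} \right)} = 598 - 61 = 537$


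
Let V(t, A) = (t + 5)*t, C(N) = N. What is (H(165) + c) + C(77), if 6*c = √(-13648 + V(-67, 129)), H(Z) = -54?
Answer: 23 + I*√9494/6 ≈ 23.0 + 16.24*I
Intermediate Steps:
V(t, A) = t*(5 + t) (V(t, A) = (5 + t)*t = t*(5 + t))
c = I*√9494/6 (c = √(-13648 - 67*(5 - 67))/6 = √(-13648 - 67*(-62))/6 = √(-13648 + 4154)/6 = √(-9494)/6 = (I*√9494)/6 = I*√9494/6 ≈ 16.24*I)
(H(165) + c) + C(77) = (-54 + I*√9494/6) + 77 = 23 + I*√9494/6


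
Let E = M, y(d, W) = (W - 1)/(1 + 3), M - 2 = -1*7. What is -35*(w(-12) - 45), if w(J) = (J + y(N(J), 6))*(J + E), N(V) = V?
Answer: -19285/4 ≈ -4821.3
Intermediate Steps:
M = -5 (M = 2 - 1*7 = 2 - 7 = -5)
y(d, W) = -¼ + W/4 (y(d, W) = (-1 + W)/4 = (-1 + W)*(¼) = -¼ + W/4)
E = -5
w(J) = (-5 + J)*(5/4 + J) (w(J) = (J + (-¼ + (¼)*6))*(J - 5) = (J + (-¼ + 3/2))*(-5 + J) = (J + 5/4)*(-5 + J) = (5/4 + J)*(-5 + J) = (-5 + J)*(5/4 + J))
-35*(w(-12) - 45) = -35*((-25/4 + (-12)² - 15/4*(-12)) - 45) = -35*((-25/4 + 144 + 45) - 45) = -35*(731/4 - 45) = -35*551/4 = -19285/4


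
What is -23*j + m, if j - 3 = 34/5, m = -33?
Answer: -1292/5 ≈ -258.40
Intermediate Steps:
j = 49/5 (j = 3 + 34/5 = 49/5 ≈ 9.8000)
-23*j + m = -23*49/5 - 33 = -1127/5 - 33 = -1292/5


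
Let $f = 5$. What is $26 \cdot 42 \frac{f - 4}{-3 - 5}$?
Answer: $- \frac{273}{2} \approx -136.5$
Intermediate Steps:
$26 \cdot 42 \frac{f - 4}{-3 - 5} = 26 \cdot 42 \frac{5 - 4}{-3 - 5} = 1092 \frac{1}{-8} \cdot 1 = 1092 \left(\left(- \frac{1}{8}\right) 1\right) = 1092 \left(- \frac{1}{8}\right) = - \frac{273}{2}$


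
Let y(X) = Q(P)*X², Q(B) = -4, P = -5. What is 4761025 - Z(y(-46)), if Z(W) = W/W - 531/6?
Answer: 9522225/2 ≈ 4.7611e+6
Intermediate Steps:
y(X) = -4*X²
Z(W) = -175/2 (Z(W) = 1 - 531*⅙ = 1 - 177/2 = -175/2)
4761025 - Z(y(-46)) = 4761025 - 1*(-175/2) = 4761025 + 175/2 = 9522225/2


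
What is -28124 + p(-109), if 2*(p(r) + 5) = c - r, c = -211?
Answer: -28180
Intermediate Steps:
p(r) = -221/2 - r/2 (p(r) = -5 + (-211 - r)/2 = -5 + (-211/2 - r/2) = -221/2 - r/2)
-28124 + p(-109) = -28124 + (-221/2 - ½*(-109)) = -28124 + (-221/2 + 109/2) = -28124 - 56 = -28180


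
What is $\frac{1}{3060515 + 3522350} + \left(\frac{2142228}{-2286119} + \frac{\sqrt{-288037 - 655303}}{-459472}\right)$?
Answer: $- \frac{1281999585191}{1368110250085} - \frac{i \sqrt{235835}}{229736} \approx -0.93706 - 0.0021139 i$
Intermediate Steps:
$\frac{1}{3060515 + 3522350} + \left(\frac{2142228}{-2286119} + \frac{\sqrt{-288037 - 655303}}{-459472}\right) = \frac{1}{6582865} + \left(2142228 \left(- \frac{1}{2286119}\right) + \sqrt{-943340} \left(- \frac{1}{459472}\right)\right) = \frac{1}{6582865} - \left(\frac{194748}{207829} - 2 i \sqrt{235835} \left(- \frac{1}{459472}\right)\right) = \frac{1}{6582865} - \left(\frac{194748}{207829} + \frac{i \sqrt{235835}}{229736}\right) = - \frac{1281999585191}{1368110250085} - \frac{i \sqrt{235835}}{229736}$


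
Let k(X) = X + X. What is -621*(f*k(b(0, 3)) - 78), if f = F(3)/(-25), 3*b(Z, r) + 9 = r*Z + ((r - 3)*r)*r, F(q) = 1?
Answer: 1207224/25 ≈ 48289.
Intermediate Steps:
b(Z, r) = -3 + Z*r/3 + r²*(-3 + r)/3 (b(Z, r) = -3 + (r*Z + ((r - 3)*r)*r)/3 = -3 + (Z*r + ((-3 + r)*r)*r)/3 = -3 + (Z*r + (r*(-3 + r))*r)/3 = -3 + (Z*r + r²*(-3 + r))/3 = -3 + (Z*r/3 + r²*(-3 + r)/3) = -3 + Z*r/3 + r²*(-3 + r)/3)
f = -1/25 (f = 1/(-25) = 1*(-1/25) = -1/25 ≈ -0.040000)
k(X) = 2*X
-621*(f*k(b(0, 3)) - 78) = -621*(-2*(-3 - 1*3² + (⅓)*3³ + (⅓)*0*3)/25 - 78) = -621*(-2*(-3 - 1*9 + (⅓)*27 + 0)/25 - 78) = -621*(-2*(-3 - 9 + 9 + 0)/25 - 78) = -621*(-2*(-3)/25 - 78) = -621*(-1/25*(-6) - 78) = -621*(6/25 - 78) = -621*(-1944/25) = 1207224/25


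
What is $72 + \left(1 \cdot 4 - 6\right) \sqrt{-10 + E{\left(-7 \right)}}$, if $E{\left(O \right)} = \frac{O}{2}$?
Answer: $72 - 3 i \sqrt{6} \approx 72.0 - 7.3485 i$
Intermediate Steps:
$E{\left(O \right)} = \frac{O}{2}$ ($E{\left(O \right)} = O \frac{1}{2} = \frac{O}{2}$)
$72 + \left(1 \cdot 4 - 6\right) \sqrt{-10 + E{\left(-7 \right)}} = 72 + \left(1 \cdot 4 - 6\right) \sqrt{-10 + \frac{1}{2} \left(-7\right)} = 72 + \left(4 - 6\right) \sqrt{-10 - \frac{7}{2}} = 72 - 2 \sqrt{- \frac{27}{2}} = 72 - 2 \frac{3 i \sqrt{6}}{2} = 72 - 3 i \sqrt{6}$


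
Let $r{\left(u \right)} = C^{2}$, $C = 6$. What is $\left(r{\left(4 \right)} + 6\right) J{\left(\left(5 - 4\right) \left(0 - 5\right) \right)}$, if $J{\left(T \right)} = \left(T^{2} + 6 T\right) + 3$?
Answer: $-84$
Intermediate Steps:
$r{\left(u \right)} = 36$ ($r{\left(u \right)} = 6^{2} = 36$)
$J{\left(T \right)} = 3 + T^{2} + 6 T$
$\left(r{\left(4 \right)} + 6\right) J{\left(\left(5 - 4\right) \left(0 - 5\right) \right)} = \left(36 + 6\right) \left(3 + \left(\left(5 - 4\right) \left(0 - 5\right)\right)^{2} + 6 \left(5 - 4\right) \left(0 - 5\right)\right) = 42 \left(3 + \left(1 \left(-5\right)\right)^{2} + 6 \cdot 1 \left(-5\right)\right) = 42 \left(3 + \left(-5\right)^{2} + 6 \left(-5\right)\right) = 42 \left(3 + 25 - 30\right) = 42 \left(-2\right) = -84$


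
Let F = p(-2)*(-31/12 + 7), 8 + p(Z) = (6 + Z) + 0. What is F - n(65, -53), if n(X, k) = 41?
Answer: -176/3 ≈ -58.667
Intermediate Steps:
p(Z) = -2 + Z (p(Z) = -8 + ((6 + Z) + 0) = -8 + (6 + Z) = -2 + Z)
F = -53/3 (F = (-2 - 2)*(-31/12 + 7) = -4*(-31*1/12 + 7) = -4*(-31/12 + 7) = -4*53/12 = -53/3 ≈ -17.667)
F - n(65, -53) = -53/3 - 1*41 = -53/3 - 41 = -176/3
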